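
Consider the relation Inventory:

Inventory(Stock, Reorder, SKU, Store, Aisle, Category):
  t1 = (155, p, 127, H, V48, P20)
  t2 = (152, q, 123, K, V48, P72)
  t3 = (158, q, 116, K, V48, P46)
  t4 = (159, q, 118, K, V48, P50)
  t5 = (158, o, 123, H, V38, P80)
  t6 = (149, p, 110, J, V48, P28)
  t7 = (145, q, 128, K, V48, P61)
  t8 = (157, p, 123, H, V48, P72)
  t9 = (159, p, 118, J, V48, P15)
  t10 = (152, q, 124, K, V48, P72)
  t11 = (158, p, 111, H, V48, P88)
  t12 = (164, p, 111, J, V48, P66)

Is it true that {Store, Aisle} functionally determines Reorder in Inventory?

Yes

(Store=H, Aisle=V48): rows 1, 8, 11 → Reorder = p, p, p ✓
(Store=K, Aisle=V48): rows 2, 3, 4, 7, 10 → Reorder = q, q, q, q, q ✓
(Store=H, Aisle=V38): row 5 → Reorder = o ✓
(Store=J, Aisle=V48): rows 6, 9, 12 → Reorder = p, p, p ✓
Every {Store, Aisle} value is associated with a single Reorder value, so {Store, Aisle} -> Reorder holds.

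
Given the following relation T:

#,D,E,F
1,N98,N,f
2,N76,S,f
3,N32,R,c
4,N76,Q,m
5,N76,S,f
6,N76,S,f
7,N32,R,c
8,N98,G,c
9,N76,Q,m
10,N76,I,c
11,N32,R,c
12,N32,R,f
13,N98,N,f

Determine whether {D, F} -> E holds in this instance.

(D=N98, F=f): rows 1, 13 → E = N, N ✓
(D=N76, F=f): rows 2, 5, 6 → E = S, S, S ✓
(D=N32, F=c): rows 3, 7, 11 → E = R, R, R ✓
(D=N76, F=m): rows 4, 9 → E = Q, Q ✓
(D=N98, F=c): row 8 → E = G ✓
(D=N76, F=c): row 10 → E = I ✓
(D=N32, F=f): row 12 → E = R ✓
Every {D, F} value is associated with a single E value, so {D, F} -> E holds.

Yes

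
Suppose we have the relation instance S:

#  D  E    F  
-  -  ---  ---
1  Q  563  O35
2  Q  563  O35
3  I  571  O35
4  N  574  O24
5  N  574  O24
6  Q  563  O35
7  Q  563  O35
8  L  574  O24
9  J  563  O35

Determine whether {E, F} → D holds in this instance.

No

(E=563, F=O35): rows 1, 2, 6, 7, 9 → D takes values {Q, J} — violation
(E=571, F=O35): row 3 → D = I ✓
(E=574, F=O24): rows 4, 5, 8 → D takes values {N, L} — violation
Two rows agree on {E, F} but differ on D, so {E, F} → D does not hold.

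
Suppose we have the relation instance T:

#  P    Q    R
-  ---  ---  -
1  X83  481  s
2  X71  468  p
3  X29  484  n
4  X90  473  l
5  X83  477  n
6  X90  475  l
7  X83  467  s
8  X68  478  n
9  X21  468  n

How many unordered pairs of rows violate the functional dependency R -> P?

R=s: all 2 rows agree on P — 0 pairs.
R=n: violating pairs (3,5), (3,8), (3,9), (5,8), (5,9), (8,9) — 6 pairs.
R=l: all 2 rows agree on P — 0 pairs.

6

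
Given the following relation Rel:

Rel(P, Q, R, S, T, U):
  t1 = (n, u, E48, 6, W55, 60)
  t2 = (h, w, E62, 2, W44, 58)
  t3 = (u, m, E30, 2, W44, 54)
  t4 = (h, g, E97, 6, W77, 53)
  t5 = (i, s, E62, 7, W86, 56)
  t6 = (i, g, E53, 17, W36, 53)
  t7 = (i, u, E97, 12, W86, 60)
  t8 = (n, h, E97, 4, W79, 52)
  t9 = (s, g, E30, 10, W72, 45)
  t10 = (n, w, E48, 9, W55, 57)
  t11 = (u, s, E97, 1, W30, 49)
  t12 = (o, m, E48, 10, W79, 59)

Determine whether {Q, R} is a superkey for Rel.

All 12 rows have distinct {Q, R} values, so {Q, R} → (all attributes) holds and {Q, R} is a superkey.

Yes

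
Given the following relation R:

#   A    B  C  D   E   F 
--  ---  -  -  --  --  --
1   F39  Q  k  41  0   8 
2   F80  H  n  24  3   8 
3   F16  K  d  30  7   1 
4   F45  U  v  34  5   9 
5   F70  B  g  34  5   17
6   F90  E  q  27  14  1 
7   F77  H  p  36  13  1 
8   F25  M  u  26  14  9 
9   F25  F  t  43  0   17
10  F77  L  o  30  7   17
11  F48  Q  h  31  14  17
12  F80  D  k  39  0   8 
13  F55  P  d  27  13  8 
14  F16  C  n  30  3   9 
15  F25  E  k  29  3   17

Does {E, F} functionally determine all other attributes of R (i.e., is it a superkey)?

No

Rows 1 and 12 have the same {E, F} value (E=0, F=8) but are distinct tuples, so {E, F} does not determine every attribute — not a superkey.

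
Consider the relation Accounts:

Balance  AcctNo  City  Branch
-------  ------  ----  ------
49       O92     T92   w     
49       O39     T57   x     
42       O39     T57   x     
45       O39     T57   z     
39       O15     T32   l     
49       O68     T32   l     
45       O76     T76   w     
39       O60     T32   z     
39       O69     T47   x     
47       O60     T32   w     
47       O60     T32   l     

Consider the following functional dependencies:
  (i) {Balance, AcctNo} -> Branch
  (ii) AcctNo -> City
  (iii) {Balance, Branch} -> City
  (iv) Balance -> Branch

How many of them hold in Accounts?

2

(i) {Balance, AcctNo} -> Branch: (Balance=47, AcctNo=O60): 2 rows → Branch takes values {w, l} — violation — fails.
(ii) AcctNo -> City: every LHS value maps to a single RHS value — holds.
(iii) {Balance, Branch} -> City: every LHS value maps to a single RHS value — holds.
(iv) Balance -> Branch: Balance=49: 3 rows → Branch takes values {w, x, l} — violation; Balance=45: 2 rows → Branch takes values {z, w} — violation; Balance=39: 3 rows → Branch takes values {l, z, x} — violation; Balance=47: 2 rows → Branch takes values {w, l} — violation — fails.
2 of the 4 dependencies hold.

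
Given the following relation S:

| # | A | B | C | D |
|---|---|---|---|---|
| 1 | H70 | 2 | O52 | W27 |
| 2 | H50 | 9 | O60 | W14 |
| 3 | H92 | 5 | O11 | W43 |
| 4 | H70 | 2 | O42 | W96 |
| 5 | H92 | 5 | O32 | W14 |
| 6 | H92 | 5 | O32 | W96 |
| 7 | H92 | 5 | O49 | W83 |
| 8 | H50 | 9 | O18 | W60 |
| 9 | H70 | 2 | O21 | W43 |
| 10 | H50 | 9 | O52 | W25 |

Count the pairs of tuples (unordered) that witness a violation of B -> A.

0

B=2: all 3 rows agree on A — 0 pairs.
B=9: all 3 rows agree on A — 0 pairs.
B=5: all 4 rows agree on A — 0 pairs.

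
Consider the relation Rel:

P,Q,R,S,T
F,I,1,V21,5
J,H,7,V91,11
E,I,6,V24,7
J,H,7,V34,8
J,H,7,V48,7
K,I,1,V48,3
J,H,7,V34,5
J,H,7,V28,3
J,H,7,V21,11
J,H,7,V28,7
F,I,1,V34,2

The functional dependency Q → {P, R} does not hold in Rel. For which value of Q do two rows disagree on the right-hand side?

I

Q=I: 4 rows → {P,R} takes values {(F, 1), (E, 6), (K, 1)} — violation
Q=H: 7 rows → {P,R} = (J, 7), (J, 7), (J, 7), (J, 7), (J, 7), (J, 7), (J, 7) ✓
The only Q value with inconsistent RHS is Q=I.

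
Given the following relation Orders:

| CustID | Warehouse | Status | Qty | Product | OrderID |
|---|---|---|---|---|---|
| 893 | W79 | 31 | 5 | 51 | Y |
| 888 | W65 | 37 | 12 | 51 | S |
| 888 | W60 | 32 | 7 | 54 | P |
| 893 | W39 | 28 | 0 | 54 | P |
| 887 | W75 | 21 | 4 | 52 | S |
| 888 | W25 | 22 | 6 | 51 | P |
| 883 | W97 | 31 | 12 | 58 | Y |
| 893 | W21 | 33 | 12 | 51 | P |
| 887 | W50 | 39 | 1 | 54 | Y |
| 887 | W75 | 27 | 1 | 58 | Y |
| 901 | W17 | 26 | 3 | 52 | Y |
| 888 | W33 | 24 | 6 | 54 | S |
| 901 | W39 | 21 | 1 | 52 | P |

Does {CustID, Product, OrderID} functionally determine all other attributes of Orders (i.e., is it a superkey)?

Yes

All 13 rows have distinct {CustID, Product, OrderID} values, so {CustID, Product, OrderID} → (all attributes) holds and {CustID, Product, OrderID} is a superkey.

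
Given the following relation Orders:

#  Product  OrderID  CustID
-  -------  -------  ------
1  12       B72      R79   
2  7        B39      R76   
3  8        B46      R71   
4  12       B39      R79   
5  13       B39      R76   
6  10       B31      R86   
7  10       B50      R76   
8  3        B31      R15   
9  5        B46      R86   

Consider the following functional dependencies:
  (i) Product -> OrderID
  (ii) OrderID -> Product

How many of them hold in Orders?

(i) Product -> OrderID: Product=12: rows 1, 4 → OrderID takes values {B72, B39} — violation; Product=10: rows 6, 7 → OrderID takes values {B31, B50} — violation — fails.
(ii) OrderID -> Product: OrderID=B39: rows 2, 4, 5 → Product takes values {7, 12, 13} — violation; OrderID=B46: rows 3, 9 → Product takes values {8, 5} — violation; OrderID=B31: rows 6, 8 → Product takes values {10, 3} — violation — fails.
None of the 2 dependencies hold.

0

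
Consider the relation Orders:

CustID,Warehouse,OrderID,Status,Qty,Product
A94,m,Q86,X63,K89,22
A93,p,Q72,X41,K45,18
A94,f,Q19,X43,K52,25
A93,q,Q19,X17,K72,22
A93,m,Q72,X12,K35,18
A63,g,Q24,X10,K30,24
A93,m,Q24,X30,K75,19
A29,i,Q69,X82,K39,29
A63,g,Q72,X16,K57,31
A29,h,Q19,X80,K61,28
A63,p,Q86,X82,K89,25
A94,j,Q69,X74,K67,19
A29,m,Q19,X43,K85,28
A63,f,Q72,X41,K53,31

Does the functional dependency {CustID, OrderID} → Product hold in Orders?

(CustID=A94, OrderID=Q86): 1 row → Product = 22 ✓
(CustID=A93, OrderID=Q72): 2 rows → Product = 18, 18 ✓
(CustID=A94, OrderID=Q19): 1 row → Product = 25 ✓
(CustID=A93, OrderID=Q19): 1 row → Product = 22 ✓
(CustID=A63, OrderID=Q24): 1 row → Product = 24 ✓
(CustID=A93, OrderID=Q24): 1 row → Product = 19 ✓
(CustID=A29, OrderID=Q69): 1 row → Product = 29 ✓
(CustID=A63, OrderID=Q72): 2 rows → Product = 31, 31 ✓
(CustID=A29, OrderID=Q19): 2 rows → Product = 28, 28 ✓
(CustID=A63, OrderID=Q86): 1 row → Product = 25 ✓
(CustID=A94, OrderID=Q69): 1 row → Product = 19 ✓
Every {CustID, OrderID} value is associated with a single Product value, so {CustID, OrderID} → Product holds.

Yes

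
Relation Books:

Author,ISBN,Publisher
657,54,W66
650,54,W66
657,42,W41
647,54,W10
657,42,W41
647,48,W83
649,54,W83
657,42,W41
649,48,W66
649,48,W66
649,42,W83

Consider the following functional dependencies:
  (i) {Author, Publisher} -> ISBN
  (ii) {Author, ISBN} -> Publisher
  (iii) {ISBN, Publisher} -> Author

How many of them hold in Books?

(i) {Author, Publisher} -> ISBN: (Author=649, Publisher=W83): 2 rows → ISBN takes values {54, 42} — violation — fails.
(ii) {Author, ISBN} -> Publisher: every LHS value maps to a single RHS value — holds.
(iii) {ISBN, Publisher} -> Author: (ISBN=54, Publisher=W66): 2 rows → Author takes values {657, 650} — violation — fails.
1 of the 3 dependencies holds.

1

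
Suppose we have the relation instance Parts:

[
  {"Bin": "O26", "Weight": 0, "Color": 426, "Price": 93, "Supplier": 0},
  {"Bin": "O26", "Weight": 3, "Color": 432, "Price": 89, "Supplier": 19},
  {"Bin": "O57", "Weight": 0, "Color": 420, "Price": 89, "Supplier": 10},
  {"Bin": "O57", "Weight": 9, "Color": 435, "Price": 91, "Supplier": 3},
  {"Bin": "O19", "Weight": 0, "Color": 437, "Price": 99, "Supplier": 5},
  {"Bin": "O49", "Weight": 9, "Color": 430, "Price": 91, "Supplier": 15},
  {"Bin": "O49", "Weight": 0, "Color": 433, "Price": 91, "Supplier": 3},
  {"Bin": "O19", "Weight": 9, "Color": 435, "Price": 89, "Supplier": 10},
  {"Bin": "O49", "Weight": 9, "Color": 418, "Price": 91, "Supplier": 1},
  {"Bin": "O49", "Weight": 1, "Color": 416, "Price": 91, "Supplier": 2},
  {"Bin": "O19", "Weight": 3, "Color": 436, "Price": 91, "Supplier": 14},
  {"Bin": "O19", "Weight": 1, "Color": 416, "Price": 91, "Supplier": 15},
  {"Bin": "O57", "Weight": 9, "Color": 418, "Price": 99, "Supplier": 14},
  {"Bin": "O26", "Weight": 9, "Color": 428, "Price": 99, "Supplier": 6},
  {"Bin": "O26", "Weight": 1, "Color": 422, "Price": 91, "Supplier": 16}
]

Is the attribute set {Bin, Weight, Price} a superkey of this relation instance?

Two distinct rows share (Bin=O49, Weight=9, Price=91), so {Bin, Weight, Price} does not determine every attribute — not a superkey.

No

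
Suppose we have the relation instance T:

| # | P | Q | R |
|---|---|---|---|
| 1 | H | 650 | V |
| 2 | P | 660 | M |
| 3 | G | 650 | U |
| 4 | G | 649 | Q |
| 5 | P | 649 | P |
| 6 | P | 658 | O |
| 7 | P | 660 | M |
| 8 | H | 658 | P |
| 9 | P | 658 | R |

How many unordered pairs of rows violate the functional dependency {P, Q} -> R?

(P=P, Q=660): all 2 rows agree on R — 0 pairs.
(P=P, Q=658): violating pairs (6,9) — 1 pair.

1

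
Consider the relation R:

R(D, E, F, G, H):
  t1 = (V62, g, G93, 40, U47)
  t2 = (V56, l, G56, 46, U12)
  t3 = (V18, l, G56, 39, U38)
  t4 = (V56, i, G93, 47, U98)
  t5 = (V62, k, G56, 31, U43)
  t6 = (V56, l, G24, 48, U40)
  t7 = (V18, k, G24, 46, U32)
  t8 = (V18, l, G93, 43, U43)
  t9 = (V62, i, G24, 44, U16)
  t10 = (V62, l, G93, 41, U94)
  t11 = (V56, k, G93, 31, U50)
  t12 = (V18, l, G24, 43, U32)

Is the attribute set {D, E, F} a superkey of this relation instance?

All 12 rows have distinct {D, E, F} values, so {D, E, F} → (all attributes) holds and {D, E, F} is a superkey.

Yes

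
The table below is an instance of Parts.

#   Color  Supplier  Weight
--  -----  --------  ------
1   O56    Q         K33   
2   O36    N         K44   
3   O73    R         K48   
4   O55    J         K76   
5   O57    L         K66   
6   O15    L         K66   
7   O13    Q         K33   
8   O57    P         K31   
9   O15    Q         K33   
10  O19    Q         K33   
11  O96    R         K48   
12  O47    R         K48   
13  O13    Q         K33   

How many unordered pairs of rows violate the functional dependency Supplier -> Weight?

Supplier=Q: all 5 rows agree on Weight — 0 pairs.
Supplier=R: all 3 rows agree on Weight — 0 pairs.
Supplier=L: all 2 rows agree on Weight — 0 pairs.

0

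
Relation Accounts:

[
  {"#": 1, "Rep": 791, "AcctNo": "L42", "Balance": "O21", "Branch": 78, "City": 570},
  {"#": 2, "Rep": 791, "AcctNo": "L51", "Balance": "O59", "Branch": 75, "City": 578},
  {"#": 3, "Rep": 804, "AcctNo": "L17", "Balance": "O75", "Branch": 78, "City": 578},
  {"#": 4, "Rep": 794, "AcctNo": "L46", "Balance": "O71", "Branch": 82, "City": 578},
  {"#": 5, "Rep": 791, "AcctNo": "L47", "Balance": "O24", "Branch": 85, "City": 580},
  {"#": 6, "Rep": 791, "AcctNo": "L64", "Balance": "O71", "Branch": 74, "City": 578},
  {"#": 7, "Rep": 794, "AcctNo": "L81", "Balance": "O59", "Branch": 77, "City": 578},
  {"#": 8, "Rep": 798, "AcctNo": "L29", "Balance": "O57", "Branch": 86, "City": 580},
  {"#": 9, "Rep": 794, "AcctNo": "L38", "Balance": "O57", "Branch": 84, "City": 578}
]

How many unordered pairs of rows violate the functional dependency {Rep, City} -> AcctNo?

4

(Rep=791, City=578): violating pairs (2,6) — 1 pair.
(Rep=794, City=578): violating pairs (4,7), (4,9), (7,9) — 3 pairs.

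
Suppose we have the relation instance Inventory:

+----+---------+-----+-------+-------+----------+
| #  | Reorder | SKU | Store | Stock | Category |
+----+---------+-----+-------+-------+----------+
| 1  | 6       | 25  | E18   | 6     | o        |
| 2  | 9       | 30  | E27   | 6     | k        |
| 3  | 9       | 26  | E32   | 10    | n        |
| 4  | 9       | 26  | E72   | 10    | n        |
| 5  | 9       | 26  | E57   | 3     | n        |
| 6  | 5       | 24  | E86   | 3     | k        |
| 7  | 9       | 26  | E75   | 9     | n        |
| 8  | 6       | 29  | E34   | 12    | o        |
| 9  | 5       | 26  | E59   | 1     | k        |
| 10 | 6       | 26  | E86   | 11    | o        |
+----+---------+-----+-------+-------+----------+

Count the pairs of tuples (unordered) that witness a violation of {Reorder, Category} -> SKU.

4

(Reorder=6, Category=o): violating pairs (1,8), (1,10), (8,10) — 3 pairs.
(Reorder=9, Category=n): all 4 rows agree on SKU — 0 pairs.
(Reorder=5, Category=k): violating pairs (6,9) — 1 pair.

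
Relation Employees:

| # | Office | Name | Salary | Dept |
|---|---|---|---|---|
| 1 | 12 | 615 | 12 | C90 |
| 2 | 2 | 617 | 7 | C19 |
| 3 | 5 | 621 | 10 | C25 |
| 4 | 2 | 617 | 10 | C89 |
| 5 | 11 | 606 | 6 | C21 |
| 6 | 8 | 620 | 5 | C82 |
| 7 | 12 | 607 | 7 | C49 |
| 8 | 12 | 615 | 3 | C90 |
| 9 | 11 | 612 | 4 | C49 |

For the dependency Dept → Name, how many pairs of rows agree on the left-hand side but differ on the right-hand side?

1

Dept=C90: all 2 rows agree on Name — 0 pairs.
Dept=C49: violating pairs (7,9) — 1 pair.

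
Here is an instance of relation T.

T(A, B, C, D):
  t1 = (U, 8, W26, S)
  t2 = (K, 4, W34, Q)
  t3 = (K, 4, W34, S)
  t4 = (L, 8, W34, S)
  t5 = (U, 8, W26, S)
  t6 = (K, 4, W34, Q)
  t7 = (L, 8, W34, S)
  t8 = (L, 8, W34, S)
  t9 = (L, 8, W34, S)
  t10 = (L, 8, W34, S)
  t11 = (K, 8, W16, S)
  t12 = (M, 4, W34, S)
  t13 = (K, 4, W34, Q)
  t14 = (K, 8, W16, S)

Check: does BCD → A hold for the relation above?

No

(B=8, C=W26, D=S): rows 1, 5 → A = U, U ✓
(B=4, C=W34, D=Q): rows 2, 6, 13 → A = K, K, K ✓
(B=4, C=W34, D=S): rows 3, 12 → A takes values {K, M} — violation
(B=8, C=W34, D=S): rows 4, 7, 8, 9, 10 → A = L, L, L, L, L ✓
(B=8, C=W16, D=S): rows 11, 14 → A = K, K ✓
Two rows agree on BCD but differ on A, so BCD → A does not hold.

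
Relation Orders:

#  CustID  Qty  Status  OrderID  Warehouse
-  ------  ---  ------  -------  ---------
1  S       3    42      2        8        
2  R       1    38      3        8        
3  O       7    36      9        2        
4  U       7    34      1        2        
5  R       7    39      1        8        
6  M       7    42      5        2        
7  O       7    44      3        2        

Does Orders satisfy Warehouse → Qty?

No

Warehouse=8: rows 1, 2, 5 → Qty takes values {3, 1, 7} — violation
Warehouse=2: rows 3, 4, 6, 7 → Qty = 7, 7, 7, 7 ✓
Two rows agree on Warehouse but differ on Qty, so Warehouse → Qty does not hold.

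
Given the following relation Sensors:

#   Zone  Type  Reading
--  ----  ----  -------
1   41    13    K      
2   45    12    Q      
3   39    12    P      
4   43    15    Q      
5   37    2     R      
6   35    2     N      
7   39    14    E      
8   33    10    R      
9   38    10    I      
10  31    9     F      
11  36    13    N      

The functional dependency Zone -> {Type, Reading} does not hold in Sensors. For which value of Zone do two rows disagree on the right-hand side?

39

Zone=41: row 1 → {Type,Reading} = (13, K) ✓
Zone=45: row 2 → {Type,Reading} = (12, Q) ✓
Zone=39: rows 3, 7 → {Type,Reading} takes values {(12, P), (14, E)} — violation
Zone=43: row 4 → {Type,Reading} = (15, Q) ✓
Zone=37: row 5 → {Type,Reading} = (2, R) ✓
Zone=35: row 6 → {Type,Reading} = (2, N) ✓
Zone=33: row 8 → {Type,Reading} = (10, R) ✓
Zone=38: row 9 → {Type,Reading} = (10, I) ✓
Zone=31: row 10 → {Type,Reading} = (9, F) ✓
Zone=36: row 11 → {Type,Reading} = (13, N) ✓
The only Zone value with inconsistent RHS is Zone=39.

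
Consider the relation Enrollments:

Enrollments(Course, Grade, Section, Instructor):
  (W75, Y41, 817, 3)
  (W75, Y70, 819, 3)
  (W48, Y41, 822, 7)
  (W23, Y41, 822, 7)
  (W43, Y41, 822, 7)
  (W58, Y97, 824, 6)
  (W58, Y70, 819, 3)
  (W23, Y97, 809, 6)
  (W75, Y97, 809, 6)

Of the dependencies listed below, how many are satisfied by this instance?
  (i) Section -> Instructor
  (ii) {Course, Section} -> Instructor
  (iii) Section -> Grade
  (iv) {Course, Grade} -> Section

(i) Section -> Instructor: every LHS value maps to a single RHS value — holds.
(ii) {Course, Section} -> Instructor: every LHS value maps to a single RHS value — holds.
(iii) Section -> Grade: every LHS value maps to a single RHS value — holds.
(iv) {Course, Grade} -> Section: every LHS value maps to a single RHS value — holds.
4 of the 4 dependencies hold.

4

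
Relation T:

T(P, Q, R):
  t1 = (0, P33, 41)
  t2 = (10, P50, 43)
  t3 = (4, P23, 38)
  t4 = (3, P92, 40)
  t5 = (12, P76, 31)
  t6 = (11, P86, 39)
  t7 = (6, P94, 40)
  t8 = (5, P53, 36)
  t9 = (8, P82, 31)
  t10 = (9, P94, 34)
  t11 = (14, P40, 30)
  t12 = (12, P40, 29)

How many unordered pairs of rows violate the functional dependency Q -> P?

2

Q=P94: violating pairs (7,10) — 1 pair.
Q=P40: violating pairs (11,12) — 1 pair.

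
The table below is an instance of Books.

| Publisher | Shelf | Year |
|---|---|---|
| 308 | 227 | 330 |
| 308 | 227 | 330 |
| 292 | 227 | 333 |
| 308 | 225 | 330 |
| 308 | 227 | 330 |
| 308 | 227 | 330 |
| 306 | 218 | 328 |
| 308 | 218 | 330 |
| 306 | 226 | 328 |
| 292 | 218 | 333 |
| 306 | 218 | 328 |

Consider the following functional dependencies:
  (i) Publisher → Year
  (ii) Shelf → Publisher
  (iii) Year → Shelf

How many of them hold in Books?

1

(i) Publisher → Year: every LHS value maps to a single RHS value — holds.
(ii) Shelf → Publisher: Shelf=227: 5 rows → Publisher takes values {308, 292} — violation; Shelf=218: 4 rows → Publisher takes values {306, 308, 292} — violation — fails.
(iii) Year → Shelf: Year=330: 6 rows → Shelf takes values {227, 225, 218} — violation; Year=333: 2 rows → Shelf takes values {227, 218} — violation; Year=328: 3 rows → Shelf takes values {218, 226} — violation — fails.
1 of the 3 dependencies holds.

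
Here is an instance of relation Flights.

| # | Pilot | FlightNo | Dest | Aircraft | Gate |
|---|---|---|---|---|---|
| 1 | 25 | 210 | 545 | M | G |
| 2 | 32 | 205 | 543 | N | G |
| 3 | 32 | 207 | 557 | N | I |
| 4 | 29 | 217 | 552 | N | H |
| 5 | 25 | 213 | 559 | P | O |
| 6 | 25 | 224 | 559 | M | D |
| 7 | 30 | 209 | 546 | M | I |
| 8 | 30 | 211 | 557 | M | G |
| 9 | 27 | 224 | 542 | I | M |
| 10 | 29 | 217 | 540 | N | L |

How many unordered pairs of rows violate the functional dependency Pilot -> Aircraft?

Pilot=25: violating pairs (1,5), (5,6) — 2 pairs.
Pilot=32: all 2 rows agree on Aircraft — 0 pairs.
Pilot=29: all 2 rows agree on Aircraft — 0 pairs.
Pilot=30: all 2 rows agree on Aircraft — 0 pairs.

2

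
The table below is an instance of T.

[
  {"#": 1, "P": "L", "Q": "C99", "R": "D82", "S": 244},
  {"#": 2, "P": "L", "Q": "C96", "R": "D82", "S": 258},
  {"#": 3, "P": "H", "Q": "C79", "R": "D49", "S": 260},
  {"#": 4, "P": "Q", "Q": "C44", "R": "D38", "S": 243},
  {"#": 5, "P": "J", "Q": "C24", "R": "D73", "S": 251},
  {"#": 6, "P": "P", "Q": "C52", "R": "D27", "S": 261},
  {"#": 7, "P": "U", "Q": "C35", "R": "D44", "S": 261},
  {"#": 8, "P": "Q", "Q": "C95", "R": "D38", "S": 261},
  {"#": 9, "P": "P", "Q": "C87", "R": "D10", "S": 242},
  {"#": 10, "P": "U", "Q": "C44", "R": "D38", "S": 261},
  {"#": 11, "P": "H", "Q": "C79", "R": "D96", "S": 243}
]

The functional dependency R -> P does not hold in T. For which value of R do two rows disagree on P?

D38

R=D82: rows 1, 2 → P = L, L ✓
R=D49: row 3 → P = H ✓
R=D38: rows 4, 8, 10 → P takes values {Q, U} — violation
R=D73: row 5 → P = J ✓
R=D27: row 6 → P = P ✓
R=D44: row 7 → P = U ✓
R=D10: row 9 → P = P ✓
R=D96: row 11 → P = H ✓
The only R value with inconsistent P is R=D38.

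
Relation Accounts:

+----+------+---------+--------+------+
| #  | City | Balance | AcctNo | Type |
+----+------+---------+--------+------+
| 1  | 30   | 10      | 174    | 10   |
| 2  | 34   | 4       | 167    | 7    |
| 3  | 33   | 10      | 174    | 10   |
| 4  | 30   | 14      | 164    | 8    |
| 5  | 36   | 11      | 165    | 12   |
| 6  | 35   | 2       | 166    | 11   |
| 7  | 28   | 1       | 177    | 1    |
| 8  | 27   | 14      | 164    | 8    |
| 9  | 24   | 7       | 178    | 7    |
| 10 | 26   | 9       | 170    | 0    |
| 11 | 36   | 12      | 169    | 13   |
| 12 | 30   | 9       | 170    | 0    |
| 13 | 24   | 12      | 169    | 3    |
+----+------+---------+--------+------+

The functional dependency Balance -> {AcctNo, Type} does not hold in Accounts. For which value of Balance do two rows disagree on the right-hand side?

12

Balance=10: rows 1, 3 → {AcctNo,Type} = (174, 10), (174, 10) ✓
Balance=4: row 2 → {AcctNo,Type} = (167, 7) ✓
Balance=14: rows 4, 8 → {AcctNo,Type} = (164, 8), (164, 8) ✓
Balance=11: row 5 → {AcctNo,Type} = (165, 12) ✓
Balance=2: row 6 → {AcctNo,Type} = (166, 11) ✓
Balance=1: row 7 → {AcctNo,Type} = (177, 1) ✓
Balance=7: row 9 → {AcctNo,Type} = (178, 7) ✓
Balance=9: rows 10, 12 → {AcctNo,Type} = (170, 0), (170, 0) ✓
Balance=12: rows 11, 13 → {AcctNo,Type} takes values {(169, 13), (169, 3)} — violation
The only Balance value with inconsistent RHS is Balance=12.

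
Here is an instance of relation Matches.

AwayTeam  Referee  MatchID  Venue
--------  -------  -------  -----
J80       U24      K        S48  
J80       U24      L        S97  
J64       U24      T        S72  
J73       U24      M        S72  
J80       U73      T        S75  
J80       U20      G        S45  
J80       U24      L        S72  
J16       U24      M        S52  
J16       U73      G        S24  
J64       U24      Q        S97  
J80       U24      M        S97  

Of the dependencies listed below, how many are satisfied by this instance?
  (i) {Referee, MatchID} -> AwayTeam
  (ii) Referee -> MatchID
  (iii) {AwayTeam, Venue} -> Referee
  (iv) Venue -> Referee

(i) {Referee, MatchID} -> AwayTeam: (Referee=U24, MatchID=M): 3 rows → AwayTeam takes values {J73, J16, J80} — violation — fails.
(ii) Referee -> MatchID: Referee=U24: 8 rows → MatchID takes values {K, L, T, M, Q} — violation; Referee=U73: 2 rows → MatchID takes values {T, G} — violation — fails.
(iii) {AwayTeam, Venue} -> Referee: every LHS value maps to a single RHS value — holds.
(iv) Venue -> Referee: every LHS value maps to a single RHS value — holds.
2 of the 4 dependencies hold.

2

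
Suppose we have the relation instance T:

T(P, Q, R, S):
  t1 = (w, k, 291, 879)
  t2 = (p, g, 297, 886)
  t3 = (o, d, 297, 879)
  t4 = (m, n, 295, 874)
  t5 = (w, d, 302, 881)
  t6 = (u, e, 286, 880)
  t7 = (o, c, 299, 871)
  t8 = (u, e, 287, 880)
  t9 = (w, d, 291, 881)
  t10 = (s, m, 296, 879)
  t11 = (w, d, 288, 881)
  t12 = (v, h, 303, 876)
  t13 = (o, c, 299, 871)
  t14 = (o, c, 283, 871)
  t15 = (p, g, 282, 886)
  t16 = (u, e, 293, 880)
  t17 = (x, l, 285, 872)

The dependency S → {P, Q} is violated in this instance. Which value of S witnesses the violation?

879

S=879: rows 1, 3, 10 → {P,Q} takes values {(w, k), (o, d), (s, m)} — violation
S=886: rows 2, 15 → {P,Q} = (p, g), (p, g) ✓
S=874: row 4 → {P,Q} = (m, n) ✓
S=881: rows 5, 9, 11 → {P,Q} = (w, d), (w, d), (w, d) ✓
S=880: rows 6, 8, 16 → {P,Q} = (u, e), (u, e), (u, e) ✓
S=871: rows 7, 13, 14 → {P,Q} = (o, c), (o, c), (o, c) ✓
S=876: row 12 → {P,Q} = (v, h) ✓
S=872: row 17 → {P,Q} = (x, l) ✓
The only S value with inconsistent RHS is S=879.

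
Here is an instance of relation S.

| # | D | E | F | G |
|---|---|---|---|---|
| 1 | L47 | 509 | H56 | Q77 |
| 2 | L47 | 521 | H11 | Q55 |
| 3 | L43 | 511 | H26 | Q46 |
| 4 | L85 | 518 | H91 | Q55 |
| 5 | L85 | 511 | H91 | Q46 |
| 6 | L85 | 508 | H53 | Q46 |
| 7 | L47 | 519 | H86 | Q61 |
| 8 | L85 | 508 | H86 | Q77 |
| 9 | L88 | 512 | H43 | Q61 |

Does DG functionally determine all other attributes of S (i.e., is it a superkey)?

No

Rows 5 and 6 have the same DG value (D=L85, G=Q46) but are distinct tuples, so DG does not determine every attribute — not a superkey.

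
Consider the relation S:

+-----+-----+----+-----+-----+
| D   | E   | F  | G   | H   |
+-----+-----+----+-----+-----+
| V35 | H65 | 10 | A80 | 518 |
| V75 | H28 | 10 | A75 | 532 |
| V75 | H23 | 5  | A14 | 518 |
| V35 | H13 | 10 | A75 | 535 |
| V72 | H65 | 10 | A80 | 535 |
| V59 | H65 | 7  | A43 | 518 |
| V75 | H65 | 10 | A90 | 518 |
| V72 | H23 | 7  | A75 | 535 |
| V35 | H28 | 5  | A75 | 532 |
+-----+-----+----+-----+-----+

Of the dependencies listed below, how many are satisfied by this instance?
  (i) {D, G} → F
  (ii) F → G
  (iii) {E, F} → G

(i) {D, G} → F: (D=V35, G=A75): 2 rows → F takes values {10, 5} — violation — fails.
(ii) F → G: F=10: 5 rows → G takes values {A80, A75, A90} — violation; F=5: 2 rows → G takes values {A14, A75} — violation; F=7: 2 rows → G takes values {A43, A75} — violation — fails.
(iii) {E, F} → G: (E=H65, F=10): 3 rows → G takes values {A80, A90} — violation — fails.
None of the 3 dependencies hold.

0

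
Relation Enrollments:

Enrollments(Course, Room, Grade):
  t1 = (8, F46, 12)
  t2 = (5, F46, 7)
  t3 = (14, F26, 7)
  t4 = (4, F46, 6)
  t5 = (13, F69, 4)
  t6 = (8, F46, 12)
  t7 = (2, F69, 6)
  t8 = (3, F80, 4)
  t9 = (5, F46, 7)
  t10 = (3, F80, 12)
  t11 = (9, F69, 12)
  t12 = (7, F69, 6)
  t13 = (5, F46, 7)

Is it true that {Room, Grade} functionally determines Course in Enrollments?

No

(Room=F46, Grade=12): rows 1, 6 → Course = 8, 8 ✓
(Room=F46, Grade=7): rows 2, 9, 13 → Course = 5, 5, 5 ✓
(Room=F26, Grade=7): row 3 → Course = 14 ✓
(Room=F46, Grade=6): row 4 → Course = 4 ✓
(Room=F69, Grade=4): row 5 → Course = 13 ✓
(Room=F69, Grade=6): rows 7, 12 → Course takes values {2, 7} — violation
(Room=F80, Grade=4): row 8 → Course = 3 ✓
(Room=F80, Grade=12): row 10 → Course = 3 ✓
(Room=F69, Grade=12): row 11 → Course = 9 ✓
Two rows agree on {Room, Grade} but differ on Course, so {Room, Grade} -> Course does not hold.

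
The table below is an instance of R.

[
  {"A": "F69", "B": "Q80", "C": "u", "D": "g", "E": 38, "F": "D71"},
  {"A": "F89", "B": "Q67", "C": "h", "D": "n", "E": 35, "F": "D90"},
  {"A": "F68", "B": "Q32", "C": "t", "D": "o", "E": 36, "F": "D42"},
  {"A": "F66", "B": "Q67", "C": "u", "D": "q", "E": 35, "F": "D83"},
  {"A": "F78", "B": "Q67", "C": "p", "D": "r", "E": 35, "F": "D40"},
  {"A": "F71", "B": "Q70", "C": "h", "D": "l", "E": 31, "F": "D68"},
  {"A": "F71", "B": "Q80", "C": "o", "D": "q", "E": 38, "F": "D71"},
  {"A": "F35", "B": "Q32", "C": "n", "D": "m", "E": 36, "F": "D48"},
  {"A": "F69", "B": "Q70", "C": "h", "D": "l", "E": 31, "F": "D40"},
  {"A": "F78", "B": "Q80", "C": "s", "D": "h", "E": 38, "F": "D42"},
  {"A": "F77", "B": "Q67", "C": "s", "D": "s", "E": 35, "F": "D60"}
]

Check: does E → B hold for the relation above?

Yes

E=38: 3 rows → B = Q80, Q80, Q80 ✓
E=35: 4 rows → B = Q67, Q67, Q67, Q67 ✓
E=36: 2 rows → B = Q32, Q32 ✓
E=31: 2 rows → B = Q70, Q70 ✓
Every E value is associated with a single B value, so E → B holds.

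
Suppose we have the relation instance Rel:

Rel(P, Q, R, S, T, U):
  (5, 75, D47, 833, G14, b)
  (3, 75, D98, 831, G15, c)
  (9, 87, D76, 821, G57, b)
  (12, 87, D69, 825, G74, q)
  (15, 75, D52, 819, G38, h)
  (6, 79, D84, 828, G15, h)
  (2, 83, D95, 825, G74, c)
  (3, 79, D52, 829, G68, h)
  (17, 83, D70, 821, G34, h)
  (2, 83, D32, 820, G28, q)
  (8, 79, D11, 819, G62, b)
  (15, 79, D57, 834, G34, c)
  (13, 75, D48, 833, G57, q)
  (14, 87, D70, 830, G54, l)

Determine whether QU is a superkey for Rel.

Two distinct rows share (Q=79, U=h), so QU does not determine every attribute — not a superkey.

No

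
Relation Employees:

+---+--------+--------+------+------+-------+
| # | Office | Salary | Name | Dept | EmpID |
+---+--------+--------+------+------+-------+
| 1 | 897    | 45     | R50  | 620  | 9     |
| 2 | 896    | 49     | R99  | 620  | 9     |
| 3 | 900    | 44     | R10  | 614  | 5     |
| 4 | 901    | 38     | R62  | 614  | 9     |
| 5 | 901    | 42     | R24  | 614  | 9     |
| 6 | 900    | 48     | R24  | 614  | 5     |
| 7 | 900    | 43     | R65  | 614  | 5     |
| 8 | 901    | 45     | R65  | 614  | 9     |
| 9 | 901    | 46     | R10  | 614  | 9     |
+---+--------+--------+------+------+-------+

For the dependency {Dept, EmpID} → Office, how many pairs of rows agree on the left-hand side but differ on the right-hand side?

(Dept=620, EmpID=9): violating pairs (1,2) — 1 pair.
(Dept=614, EmpID=5): all 3 rows agree on Office — 0 pairs.
(Dept=614, EmpID=9): all 4 rows agree on Office — 0 pairs.

1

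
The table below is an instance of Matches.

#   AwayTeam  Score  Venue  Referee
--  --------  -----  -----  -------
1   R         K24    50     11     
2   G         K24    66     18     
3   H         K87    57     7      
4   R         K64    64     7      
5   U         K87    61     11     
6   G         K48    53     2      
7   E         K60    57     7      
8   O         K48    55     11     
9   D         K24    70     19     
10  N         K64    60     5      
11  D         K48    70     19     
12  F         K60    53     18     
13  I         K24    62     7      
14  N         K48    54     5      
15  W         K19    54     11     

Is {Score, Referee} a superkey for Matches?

All 15 rows have distinct {Score, Referee} values, so {Score, Referee} → (all attributes) holds and {Score, Referee} is a superkey.

Yes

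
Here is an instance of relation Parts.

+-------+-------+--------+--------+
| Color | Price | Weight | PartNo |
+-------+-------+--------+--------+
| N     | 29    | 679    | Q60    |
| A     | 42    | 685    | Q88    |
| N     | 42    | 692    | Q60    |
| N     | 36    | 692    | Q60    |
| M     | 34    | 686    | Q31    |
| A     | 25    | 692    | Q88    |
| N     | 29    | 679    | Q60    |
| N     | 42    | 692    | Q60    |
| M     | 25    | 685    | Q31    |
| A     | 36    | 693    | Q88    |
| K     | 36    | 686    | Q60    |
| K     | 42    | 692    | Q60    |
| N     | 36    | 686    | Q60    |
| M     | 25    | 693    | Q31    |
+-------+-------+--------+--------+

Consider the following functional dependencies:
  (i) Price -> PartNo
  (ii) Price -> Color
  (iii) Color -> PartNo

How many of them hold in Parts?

(i) Price -> PartNo: Price=42: 4 rows → PartNo takes values {Q88, Q60} — violation; Price=36: 4 rows → PartNo takes values {Q60, Q88} — violation; Price=25: 3 rows → PartNo takes values {Q88, Q31} — violation — fails.
(ii) Price -> Color: Price=42: 4 rows → Color takes values {A, N, K} — violation; Price=36: 4 rows → Color takes values {N, A, K} — violation; Price=25: 3 rows → Color takes values {A, M} — violation — fails.
(iii) Color -> PartNo: every LHS value maps to a single RHS value — holds.
1 of the 3 dependencies holds.

1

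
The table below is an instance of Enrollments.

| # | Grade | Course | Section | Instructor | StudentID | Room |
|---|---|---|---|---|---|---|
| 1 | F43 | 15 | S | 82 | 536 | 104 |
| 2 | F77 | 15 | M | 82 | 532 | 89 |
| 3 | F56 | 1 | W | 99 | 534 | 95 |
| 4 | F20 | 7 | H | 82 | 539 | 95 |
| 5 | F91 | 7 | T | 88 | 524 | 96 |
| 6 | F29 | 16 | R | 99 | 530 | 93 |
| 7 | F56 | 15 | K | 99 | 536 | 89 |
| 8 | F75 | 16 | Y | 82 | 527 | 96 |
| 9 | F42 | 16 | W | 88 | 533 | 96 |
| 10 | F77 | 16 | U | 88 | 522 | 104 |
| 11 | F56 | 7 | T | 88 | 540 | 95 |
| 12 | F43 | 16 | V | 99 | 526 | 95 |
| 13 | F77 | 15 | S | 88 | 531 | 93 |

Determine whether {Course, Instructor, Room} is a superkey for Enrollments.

All 13 rows have distinct {Course, Instructor, Room} values, so {Course, Instructor, Room} → (all attributes) holds and {Course, Instructor, Room} is a superkey.

Yes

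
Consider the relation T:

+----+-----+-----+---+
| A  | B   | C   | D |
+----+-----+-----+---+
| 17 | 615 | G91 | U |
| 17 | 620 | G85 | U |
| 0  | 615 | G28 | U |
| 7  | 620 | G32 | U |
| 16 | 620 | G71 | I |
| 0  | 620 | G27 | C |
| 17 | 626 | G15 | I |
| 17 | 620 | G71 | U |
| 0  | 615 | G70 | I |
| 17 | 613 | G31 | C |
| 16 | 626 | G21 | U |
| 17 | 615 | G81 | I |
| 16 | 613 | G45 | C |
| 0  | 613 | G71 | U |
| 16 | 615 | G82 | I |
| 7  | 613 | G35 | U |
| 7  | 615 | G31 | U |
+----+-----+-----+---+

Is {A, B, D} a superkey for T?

Two distinct rows share (A=17, B=620, D=U), so {A, B, D} does not determine every attribute — not a superkey.

No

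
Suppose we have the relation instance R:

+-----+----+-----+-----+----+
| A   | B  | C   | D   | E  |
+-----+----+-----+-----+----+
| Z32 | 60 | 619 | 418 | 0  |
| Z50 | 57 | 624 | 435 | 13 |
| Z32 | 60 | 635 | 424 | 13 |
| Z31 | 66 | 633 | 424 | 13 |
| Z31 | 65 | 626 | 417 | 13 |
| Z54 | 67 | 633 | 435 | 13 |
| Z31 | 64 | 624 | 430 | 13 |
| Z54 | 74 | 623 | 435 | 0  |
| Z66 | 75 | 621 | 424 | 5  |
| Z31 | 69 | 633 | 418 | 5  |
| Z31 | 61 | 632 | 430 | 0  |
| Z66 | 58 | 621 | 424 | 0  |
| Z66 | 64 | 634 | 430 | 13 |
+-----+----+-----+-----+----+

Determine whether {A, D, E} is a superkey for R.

Yes

All 13 rows have distinct {A, D, E} values, so {A, D, E} → (all attributes) holds and {A, D, E} is a superkey.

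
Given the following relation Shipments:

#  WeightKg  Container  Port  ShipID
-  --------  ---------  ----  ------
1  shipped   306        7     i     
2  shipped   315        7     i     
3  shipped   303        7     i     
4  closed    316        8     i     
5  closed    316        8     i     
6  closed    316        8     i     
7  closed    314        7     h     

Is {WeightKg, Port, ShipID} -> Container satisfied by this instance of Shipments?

(WeightKg=shipped, Port=7, ShipID=i): rows 1, 2, 3 → Container takes values {306, 315, 303} — violation
(WeightKg=closed, Port=8, ShipID=i): rows 4, 5, 6 → Container = 316, 316, 316 ✓
(WeightKg=closed, Port=7, ShipID=h): row 7 → Container = 314 ✓
Two rows agree on {WeightKg, Port, ShipID} but differ on Container, so {WeightKg, Port, ShipID} -> Container does not hold.

No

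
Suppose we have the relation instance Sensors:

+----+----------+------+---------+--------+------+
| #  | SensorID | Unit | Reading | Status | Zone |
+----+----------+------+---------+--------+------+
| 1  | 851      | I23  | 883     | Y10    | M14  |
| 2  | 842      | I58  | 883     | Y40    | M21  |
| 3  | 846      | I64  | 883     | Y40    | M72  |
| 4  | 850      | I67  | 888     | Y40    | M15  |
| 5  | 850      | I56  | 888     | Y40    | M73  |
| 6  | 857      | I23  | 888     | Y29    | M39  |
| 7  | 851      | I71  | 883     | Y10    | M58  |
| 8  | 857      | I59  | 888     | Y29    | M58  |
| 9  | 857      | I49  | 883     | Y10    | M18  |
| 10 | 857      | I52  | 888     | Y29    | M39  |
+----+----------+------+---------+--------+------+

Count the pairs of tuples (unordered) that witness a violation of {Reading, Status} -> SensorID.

(Reading=883, Status=Y10): violating pairs (1,9), (7,9) — 2 pairs.
(Reading=883, Status=Y40): violating pairs (2,3) — 1 pair.
(Reading=888, Status=Y40): all 2 rows agree on SensorID — 0 pairs.
(Reading=888, Status=Y29): all 3 rows agree on SensorID — 0 pairs.

3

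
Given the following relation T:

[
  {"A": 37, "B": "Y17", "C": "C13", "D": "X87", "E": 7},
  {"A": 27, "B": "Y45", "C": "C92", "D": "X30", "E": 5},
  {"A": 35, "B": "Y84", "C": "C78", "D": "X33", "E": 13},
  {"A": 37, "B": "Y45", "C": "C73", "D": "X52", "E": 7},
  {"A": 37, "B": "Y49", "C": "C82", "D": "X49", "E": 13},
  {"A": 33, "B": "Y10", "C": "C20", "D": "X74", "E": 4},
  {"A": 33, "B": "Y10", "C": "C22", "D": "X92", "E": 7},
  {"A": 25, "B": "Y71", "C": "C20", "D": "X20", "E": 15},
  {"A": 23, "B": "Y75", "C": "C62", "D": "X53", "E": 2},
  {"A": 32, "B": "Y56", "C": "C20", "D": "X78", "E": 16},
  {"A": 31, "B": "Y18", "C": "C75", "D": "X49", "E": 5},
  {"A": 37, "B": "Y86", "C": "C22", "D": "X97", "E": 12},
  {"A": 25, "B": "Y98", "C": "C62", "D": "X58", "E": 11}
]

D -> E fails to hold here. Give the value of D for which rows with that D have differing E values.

X49

D=X87: 1 row → E = 7 ✓
D=X30: 1 row → E = 5 ✓
D=X33: 1 row → E = 13 ✓
D=X52: 1 row → E = 7 ✓
D=X49: 2 rows → E takes values {13, 5} — violation
D=X74: 1 row → E = 4 ✓
D=X92: 1 row → E = 7 ✓
D=X20: 1 row → E = 15 ✓
D=X53: 1 row → E = 2 ✓
D=X78: 1 row → E = 16 ✓
D=X97: 1 row → E = 12 ✓
D=X58: 1 row → E = 11 ✓
The only D value with inconsistent E is D=X49.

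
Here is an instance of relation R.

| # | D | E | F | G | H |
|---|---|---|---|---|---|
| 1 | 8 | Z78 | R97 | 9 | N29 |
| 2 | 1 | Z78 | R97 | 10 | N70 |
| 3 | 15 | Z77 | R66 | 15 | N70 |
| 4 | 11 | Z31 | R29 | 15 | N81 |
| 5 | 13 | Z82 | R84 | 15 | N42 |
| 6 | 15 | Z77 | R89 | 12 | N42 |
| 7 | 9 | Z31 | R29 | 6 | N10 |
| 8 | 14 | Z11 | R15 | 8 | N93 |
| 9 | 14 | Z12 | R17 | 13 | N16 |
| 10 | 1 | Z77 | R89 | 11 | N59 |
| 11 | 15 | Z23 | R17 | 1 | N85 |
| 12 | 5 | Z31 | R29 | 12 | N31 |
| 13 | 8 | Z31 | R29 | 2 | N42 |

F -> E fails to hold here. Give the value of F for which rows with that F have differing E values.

F=R97: rows 1, 2 → E = Z78, Z78 ✓
F=R66: row 3 → E = Z77 ✓
F=R29: rows 4, 7, 12, 13 → E = Z31, Z31, Z31, Z31 ✓
F=R84: row 5 → E = Z82 ✓
F=R89: rows 6, 10 → E = Z77, Z77 ✓
F=R15: row 8 → E = Z11 ✓
F=R17: rows 9, 11 → E takes values {Z12, Z23} — violation
The only F value with inconsistent E is F=R17.

R17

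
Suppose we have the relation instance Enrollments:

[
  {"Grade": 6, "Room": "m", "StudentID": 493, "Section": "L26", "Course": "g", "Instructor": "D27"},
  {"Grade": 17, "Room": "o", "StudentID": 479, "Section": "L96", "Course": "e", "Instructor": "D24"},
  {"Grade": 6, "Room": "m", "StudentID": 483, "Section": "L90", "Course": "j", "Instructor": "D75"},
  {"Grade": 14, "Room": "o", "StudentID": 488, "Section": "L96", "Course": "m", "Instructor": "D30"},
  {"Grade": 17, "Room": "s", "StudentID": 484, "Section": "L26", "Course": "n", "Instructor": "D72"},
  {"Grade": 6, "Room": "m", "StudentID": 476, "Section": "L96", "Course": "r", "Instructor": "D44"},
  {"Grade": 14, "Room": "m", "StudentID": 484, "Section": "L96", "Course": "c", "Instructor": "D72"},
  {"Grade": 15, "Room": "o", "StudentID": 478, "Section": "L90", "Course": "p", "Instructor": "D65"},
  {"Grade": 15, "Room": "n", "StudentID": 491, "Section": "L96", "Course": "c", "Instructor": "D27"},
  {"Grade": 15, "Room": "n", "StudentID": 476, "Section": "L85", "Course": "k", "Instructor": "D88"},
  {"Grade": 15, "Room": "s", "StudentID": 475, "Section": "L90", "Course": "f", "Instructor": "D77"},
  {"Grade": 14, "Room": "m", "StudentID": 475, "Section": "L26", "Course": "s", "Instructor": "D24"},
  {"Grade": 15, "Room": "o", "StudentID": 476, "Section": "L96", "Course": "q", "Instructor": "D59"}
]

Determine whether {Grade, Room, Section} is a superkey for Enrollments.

Yes

All 13 rows have distinct {Grade, Room, Section} values, so {Grade, Room, Section} → (all attributes) holds and {Grade, Room, Section} is a superkey.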